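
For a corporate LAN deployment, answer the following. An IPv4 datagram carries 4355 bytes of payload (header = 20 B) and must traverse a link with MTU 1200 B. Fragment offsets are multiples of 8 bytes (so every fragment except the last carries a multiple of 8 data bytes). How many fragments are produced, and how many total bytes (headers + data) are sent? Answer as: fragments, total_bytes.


Max data per non-final fragment = floor((MTU - header)/8)*8 = floor((1200 - 20)/8)*8 = floor(1180/8)*8 = 1176 B
Final fragment needs no 8-byte alignment: it can carry up to MTU - header = 1180 B
Non-final fragments needed = ceil((payload - 1180) / 1176) = ceil(3175/1176) = ceil(2.6998) = 3
Number of fragments = 3 + 1 = 4
Fragment sizes (data): 3 * 1176 B + 827 B (last, 827 <= 1180 OK)
Total bytes sent = payload + n_frags * header = 4355 + 4*20 = 4355 + 80 = 4435 B

4, 4435


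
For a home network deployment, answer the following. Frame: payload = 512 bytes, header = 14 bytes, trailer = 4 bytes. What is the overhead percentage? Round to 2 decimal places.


Given: payload = 512 B, header = 14 B, trailer = 4 B
Overhead bytes = header + trailer = 14 + 4 = 18
Total frame = payload + overhead = 512 + 18 = 530
Overhead % = 18 / 530 * 100 = 3.3962% -> 3.40% (2 dp)

3.40


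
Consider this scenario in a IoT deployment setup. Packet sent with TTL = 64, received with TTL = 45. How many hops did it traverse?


Given: initial TTL = 64, received TTL = 45
Hops = initial TTL - received TTL
Hops = 64 - 45 = 19

19


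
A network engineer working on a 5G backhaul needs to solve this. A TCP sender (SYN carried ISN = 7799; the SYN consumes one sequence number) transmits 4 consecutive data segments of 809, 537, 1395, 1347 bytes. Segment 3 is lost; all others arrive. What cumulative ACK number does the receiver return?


SYN uses sequence number 7799; first data byte = ISN + 1 = 7800.
Segment 1: SEQ = 7800, len = 809 B, covers [7800, 8608]
Segment 2: SEQ = 8609, len = 537 B, covers [8609, 9145]
Segment 3: SEQ = 9146, len = 1395 B, covers [9146, 10540] [LOST]
Segment 4: SEQ = 10541, len = 1347 B, covers [10541, 11887]
In-order data received: bytes [7800, 9145] (segments 1..2).
Segment 3 missing -> gap begins at byte 9146; later segments buffered out of order.
Cumulative ACK = next expected in-order byte = 7800 + 809 + 537 = 9146

9146


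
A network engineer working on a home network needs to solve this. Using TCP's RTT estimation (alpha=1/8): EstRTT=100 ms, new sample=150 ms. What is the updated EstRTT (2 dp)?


Given: EstRTT = 100 ms, SampleRTT = 150 ms, alpha = 1/8
New EstRTT = (1 - alpha) * EstRTT + alpha * SampleRTT
(7/8) * 100 = 87.5
(1/8) * 150 = 18.75
New EstRTT = 87.5 + 18.75 = 106.25 ms -> 106.25 ms (2 dp)

106.25


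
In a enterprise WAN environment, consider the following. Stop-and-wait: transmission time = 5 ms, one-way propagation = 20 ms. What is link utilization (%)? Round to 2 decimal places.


Given: Ttrans = 5 ms, Tprop = 20 ms
RTT = 2 * Tprop = 2 * 20 = 40 ms
U = Ttrans / (Ttrans + RTT)
U = 5 / (5 + 40)
U = 5 / 45 = 0.111111
U% = 11.11%

11.11


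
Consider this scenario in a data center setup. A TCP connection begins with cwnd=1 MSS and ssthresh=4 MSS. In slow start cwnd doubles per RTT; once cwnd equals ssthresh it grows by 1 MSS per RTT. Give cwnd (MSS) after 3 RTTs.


RTT 0: cwnd = 1 MSS (initial)
RTT 1: cwnd = 2 MSS (slow start, doubled)
RTT 2: cwnd = 4 MSS (slow start, doubled)
RTT 3: cwnd = 5 MSS (congestion avoidance, +1)

5


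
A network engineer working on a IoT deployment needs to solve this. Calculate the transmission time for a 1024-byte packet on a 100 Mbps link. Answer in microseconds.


Given: packet = 1024 bytes, bandwidth = 100 Mbps
Packet in bits = 1024 * 8 = 8192 bits
Bandwidth = 100 * 10^6 = 100000000 bps
Time = 8192 / 100000000 seconds
Time in us = 8192 * 10^6 / 100000000 = 81.92

81.92


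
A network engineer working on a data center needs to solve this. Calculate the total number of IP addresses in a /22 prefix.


Given: CIDR prefix /22
Host bits = 32 - 22 = 10
Total addresses = 2^10 = 1024

1024


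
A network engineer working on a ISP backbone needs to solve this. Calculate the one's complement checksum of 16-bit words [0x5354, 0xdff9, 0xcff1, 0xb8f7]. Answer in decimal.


Given words: [0x5354, 0xdff9, 0xcff1, 0xb8f7]
Step 1: Sum all words
Raw sum = 21332 + 57337 + 53233 + 47351 = 179253
Step 2: Fold carry: (48181 + 2) = 48183
One's complement = ~48183 & 0xFFFF = 17352

17352


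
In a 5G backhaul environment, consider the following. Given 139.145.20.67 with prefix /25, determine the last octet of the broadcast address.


Given: IP = 139.145.20.67, prefix = /25
Host bits = 32 - 25 = 7
Network last octet = 67 AND mask = 0
Host part size = 2^7 - 1 = 127
Broadcast last octet = 0 OR 127 = 127

127


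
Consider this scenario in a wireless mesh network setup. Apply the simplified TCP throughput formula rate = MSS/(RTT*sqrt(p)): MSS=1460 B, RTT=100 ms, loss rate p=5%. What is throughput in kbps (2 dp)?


Given: MSS = 1460 bytes, RTT = 100 ms, loss = 5%
RTT in seconds = 100 / 1000 = 0.1
Loss rate = 5% = 0.05
sqrt(loss) = sqrt(0.05) = 0.223606797750
Throughput (bytes/s) = 1460 / (0.1 * 0.223606797750) = 65293.1849
Throughput (kbps) = 65293.1849 * 8 / 1000 = 522.345480 -> 522.35 kbps (2 dp)

522.35


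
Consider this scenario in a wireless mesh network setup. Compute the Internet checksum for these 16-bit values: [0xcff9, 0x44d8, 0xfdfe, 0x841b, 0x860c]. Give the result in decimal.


Given words: [0xcff9, 0x44d8, 0xfdfe, 0x841b, 0x860c]
Step 1: Sum all words
Raw sum = 53241 + 17624 + 65022 + 33819 + 34316 = 204022
Step 2: Fold carry: (7414 + 3) = 7417
One's complement = ~7417 & 0xFFFF = 58118

58118


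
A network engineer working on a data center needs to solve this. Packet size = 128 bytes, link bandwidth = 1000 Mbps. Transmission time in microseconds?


Given: packet = 128 bytes, bandwidth = 1000 Mbps
Packet in bits = 128 * 8 = 1024 bits
Bandwidth = 1000 * 10^6 = 1000000000 bps
Time = 1024 / 1000000000 seconds
Time in us = 1024 * 10^6 / 1000000000 = 1.024

1.024


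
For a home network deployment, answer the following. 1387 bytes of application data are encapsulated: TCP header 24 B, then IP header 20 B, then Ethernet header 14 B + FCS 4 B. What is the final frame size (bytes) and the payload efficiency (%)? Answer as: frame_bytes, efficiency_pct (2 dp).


TCP segment = 1387 + 24 = 1411 B
IP packet = 1411 + 20 = 1431 B
Ethernet frame = 1431 + 14 + 4 = 1449 B
Efficiency = app / frame = 1387 / 1449 = 0.957212 = 95.7212% -> 95.72% (2 dp)

1449, 95.72


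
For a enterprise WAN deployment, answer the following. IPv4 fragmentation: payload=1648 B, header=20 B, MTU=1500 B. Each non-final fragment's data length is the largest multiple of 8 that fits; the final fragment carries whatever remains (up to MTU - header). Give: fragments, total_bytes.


Max data per non-final fragment = floor((MTU - header)/8)*8 = floor((1500 - 20)/8)*8 = floor(1480/8)*8 = 1480 B
Final fragment needs no 8-byte alignment: it can carry up to MTU - header = 1480 B
Non-final fragments needed = ceil((payload - 1480) / 1480) = ceil(168/1480) = ceil(0.1135) = 1
Number of fragments = 1 + 1 = 2
Fragment sizes (data): 1 * 1480 B + 168 B (last, 168 <= 1480 OK)
Total bytes sent = payload + n_frags * header = 1648 + 2*20 = 1648 + 40 = 1688 B

2, 1688


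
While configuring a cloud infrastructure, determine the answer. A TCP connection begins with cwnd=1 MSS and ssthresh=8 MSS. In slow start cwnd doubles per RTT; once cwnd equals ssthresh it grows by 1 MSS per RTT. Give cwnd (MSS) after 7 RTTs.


RTT 0: cwnd = 1 MSS (initial)
RTT 1: cwnd = 2 MSS (slow start, doubled)
RTT 2: cwnd = 4 MSS (slow start, doubled)
RTT 3: cwnd = 8 MSS (slow start, doubled)
RTT 4: cwnd = 9 MSS (congestion avoidance, +1)
RTT 5: cwnd = 10 MSS (congestion avoidance, +1)
RTT 6: cwnd = 11 MSS (congestion avoidance, +1)
RTT 7: cwnd = 12 MSS (congestion avoidance, +1)

12


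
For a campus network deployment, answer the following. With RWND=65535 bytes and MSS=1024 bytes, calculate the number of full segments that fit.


Given: RWND = 65535 bytes, MSS = 1024 bytes
Full segments = floor(RWND / MSS)
Full segments = floor(65535 / 1024)
Full segments = floor(63.999) = 63

63


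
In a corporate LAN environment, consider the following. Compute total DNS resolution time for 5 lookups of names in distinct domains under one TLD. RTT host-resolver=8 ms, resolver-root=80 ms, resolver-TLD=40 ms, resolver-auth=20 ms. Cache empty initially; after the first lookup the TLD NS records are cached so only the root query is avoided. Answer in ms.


Lookup 1 (cold cache): local + root + TLD + auth = 8 + 80 + 40 + 20 = 148 ms
Lookups 2..5 (TLD NS cached -> skip root; new domain -> still ask TLD and auth): local + TLD + auth = 8 + 40 + 20 = 68 ms each
Remaining 4 lookups: 4 * 68 = 272 ms
Total = 148 + 272 = 420 ms

420


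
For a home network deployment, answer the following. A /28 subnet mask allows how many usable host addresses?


Given: subnet mask /28
Host bits = 32 - 28 = 4
Total addresses = 2^4 = 16
Usable hosts = 16 - 2 (network + broadcast) = 14

14


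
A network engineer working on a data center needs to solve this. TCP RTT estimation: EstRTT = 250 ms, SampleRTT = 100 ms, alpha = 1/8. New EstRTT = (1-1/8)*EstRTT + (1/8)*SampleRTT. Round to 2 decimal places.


Given: EstRTT = 250 ms, SampleRTT = 100 ms, alpha = 1/8
New EstRTT = (1 - alpha) * EstRTT + alpha * SampleRTT
(7/8) * 250 = 218.75
(1/8) * 100 = 12.5
New EstRTT = 218.75 + 12.5 = 231.25 ms -> 231.25 ms (2 dp)

231.25


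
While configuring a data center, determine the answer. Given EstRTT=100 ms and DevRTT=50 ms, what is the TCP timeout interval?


Given: EstRTT = 100 ms, DevRTT = 50 ms
Timeout = EstRTT + 4 * DevRTT
4 * DevRTT = 4 * 50 = 200
Timeout = 100 + 200 = 300 ms

300


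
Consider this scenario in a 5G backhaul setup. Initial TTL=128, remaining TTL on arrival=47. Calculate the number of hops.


Given: initial TTL = 128, received TTL = 47
Hops = initial TTL - received TTL
Hops = 128 - 47 = 81

81


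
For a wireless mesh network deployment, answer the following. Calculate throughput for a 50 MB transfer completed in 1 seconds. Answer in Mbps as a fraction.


Given: file = 50 MB, time = 1 s
File in Mb = 50 * 8 = 400 Mb
Throughput = 400 / 1 Mbps
Throughput = 400 Mbps

400


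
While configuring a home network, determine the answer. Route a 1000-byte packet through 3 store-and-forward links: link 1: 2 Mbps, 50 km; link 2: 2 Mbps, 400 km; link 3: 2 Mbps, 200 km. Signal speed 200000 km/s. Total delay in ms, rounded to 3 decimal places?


Packet = 1000 bytes = 8000 bits. Store-and-forward: sum (t_trans + t_prop) per link.
Link 1: t_trans = 8000/(2*10^6) s = 4.0000 ms; t_prop = 50/200000 s = 0.2500 ms; subtotal = 4.2500 ms
Link 2: t_trans = 8000/(2*10^6) s = 4.0000 ms; t_prop = 400/200000 s = 2.0000 ms; subtotal = 6.0000 ms
Link 3: t_trans = 8000/(2*10^6) s = 4.0000 ms; t_prop = 200/200000 s = 1.0000 ms; subtotal = 5.0000 ms
End-to-end = 4.2500 + 6.0000 + 5.0000 = 15.2500 ms -> 15.250 ms (3 dp)

15.250


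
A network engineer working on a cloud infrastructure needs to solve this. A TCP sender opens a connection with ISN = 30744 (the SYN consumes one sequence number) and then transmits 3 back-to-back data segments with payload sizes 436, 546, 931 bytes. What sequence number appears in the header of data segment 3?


The SYN occupies sequence number ISN = 30744, so the first data byte is ISN + 1 = 30745.
SEQ of data segment i = (ISN + 1) + sum of payload sizes of segments 1..i-1.
Segment 1: SEQ = 30745, payload = 436 bytes
Segment 2: SEQ = 31181, payload = 546 bytes
Segment 3: SEQ = 31727, payload = 931 bytes
SEQ of segment 3 = 30745 + 436 + 546 = 31727

31727


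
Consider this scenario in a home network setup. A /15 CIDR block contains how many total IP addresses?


Given: CIDR prefix /15
Host bits = 32 - 15 = 17
Total addresses = 2^17 = 131072

131072


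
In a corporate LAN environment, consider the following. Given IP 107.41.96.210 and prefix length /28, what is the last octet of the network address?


Given: IP = 107.41.96.210, prefix = /28
Subnet mask = 255.255.255.240
Last octet of IP: 210
Last octet of mask: 240
Network last octet = 210 AND 240 = 208

208


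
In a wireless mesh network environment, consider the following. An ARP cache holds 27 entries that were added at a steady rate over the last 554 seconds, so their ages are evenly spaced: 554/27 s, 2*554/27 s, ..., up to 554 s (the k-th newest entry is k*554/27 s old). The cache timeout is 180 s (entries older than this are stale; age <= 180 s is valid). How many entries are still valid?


Ages are k * 554/27 s for k = 1..27 (spacing = 20.5185 s).
Entry k is valid iff k * 554/27 <= 180 iff k <= 27 * 180 / 554 = 8.7726
n_valid = floor(8.7726) = 8
(n_stale = 27 - 8 = 19)

8


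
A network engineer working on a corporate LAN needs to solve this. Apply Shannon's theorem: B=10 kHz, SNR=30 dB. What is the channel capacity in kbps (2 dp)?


Given: B = 10 kHz, SNR = 30 dB
SNR linear = 10^(30/10) = 1000
1 + SNR = 1001
log2(1001) = 9.9672262588
C = 10 * 1000 * 9.9672262588 = 99672.2626 bps
C = 99.672263 kbps -> 99.67 kbps (2 dp)

99.67


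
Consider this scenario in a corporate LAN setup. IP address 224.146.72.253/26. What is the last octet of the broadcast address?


Given: IP = 224.146.72.253, prefix = /26
Host bits = 32 - 26 = 6
Network last octet = 253 AND mask = 192
Host part size = 2^6 - 1 = 63
Broadcast last octet = 192 OR 63 = 255

255


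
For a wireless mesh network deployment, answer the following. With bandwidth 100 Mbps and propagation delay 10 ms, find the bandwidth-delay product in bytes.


Given: bandwidth = 100 Mbps, delay = 10 ms
BDP in bits = 100 * 10^6 * 10 / 1000
BDP in bits = 1000000
BDP in bytes = 1000000 / 8 = 125000

125000


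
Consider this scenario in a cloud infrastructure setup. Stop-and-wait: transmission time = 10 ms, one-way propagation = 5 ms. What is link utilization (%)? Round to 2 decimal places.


Given: Ttrans = 10 ms, Tprop = 5 ms
RTT = 2 * Tprop = 2 * 5 = 10 ms
U = Ttrans / (Ttrans + RTT)
U = 10 / (10 + 10)
U = 10 / 20 = 0.5
U% = 50.00%

50.00


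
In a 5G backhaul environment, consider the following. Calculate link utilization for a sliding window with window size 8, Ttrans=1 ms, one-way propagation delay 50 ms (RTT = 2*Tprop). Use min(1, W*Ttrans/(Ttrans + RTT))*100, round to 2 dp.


Given: W = 8, Ttrans = 1 ms, RTT = 100 ms (= 2 * Tprop, Tprop = 50 ms)
Cycle time = Ttrans + RTT = 1 + 100 = 101 ms (first packet sent until its ACK returns)
W * Ttrans = 8 * 1 = 8 ms of sending per cycle
W * Ttrans / (Ttrans + RTT) = 8 / 101 = 0.079208
U = min(1, 0.079208) = 0.079208
U% = 7.92%

7.92


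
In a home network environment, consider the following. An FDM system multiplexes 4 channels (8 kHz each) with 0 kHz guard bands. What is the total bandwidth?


Given: 4 channels, 8 kHz each, guard = 0 kHz
Channel bandwidth = 4 * 8 = 32 kHz
Guard bands = 3 gaps * 0 kHz = 0 kHz
Total = 32 + 0 = 32 kHz

32


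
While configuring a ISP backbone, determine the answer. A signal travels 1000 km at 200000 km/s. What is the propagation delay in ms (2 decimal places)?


Given: distance = 1000 km, speed = 200000 km/s
Delay = distance / speed = 1000 / 200000 seconds
Delay in ms = 1000 * 1000 / 200000
Delay = 5.0000 ms
Rounded to 2 dp = 5.00 ms

5.00


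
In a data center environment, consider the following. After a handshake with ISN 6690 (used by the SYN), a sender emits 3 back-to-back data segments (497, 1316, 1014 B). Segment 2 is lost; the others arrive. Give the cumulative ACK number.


SYN uses sequence number 6690; first data byte = ISN + 1 = 6691.
Segment 1: SEQ = 6691, len = 497 B, covers [6691, 7187]
Segment 2: SEQ = 7188, len = 1316 B, covers [7188, 8503] [LOST]
Segment 3: SEQ = 8504, len = 1014 B, covers [8504, 9517]
In-order data received: bytes [6691, 7187] (segments 1..1).
Segment 2 missing -> gap begins at byte 7188; later segments buffered out of order.
Cumulative ACK = next expected in-order byte = 6691 + 497 = 7188

7188


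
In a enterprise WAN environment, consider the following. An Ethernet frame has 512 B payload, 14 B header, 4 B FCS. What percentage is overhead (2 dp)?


Given: payload = 512 B, header = 14 B, trailer = 4 B
Overhead bytes = header + trailer = 14 + 4 = 18
Total frame = payload + overhead = 512 + 18 = 530
Overhead % = 18 / 530 * 100 = 3.3962% -> 3.40% (2 dp)

3.40


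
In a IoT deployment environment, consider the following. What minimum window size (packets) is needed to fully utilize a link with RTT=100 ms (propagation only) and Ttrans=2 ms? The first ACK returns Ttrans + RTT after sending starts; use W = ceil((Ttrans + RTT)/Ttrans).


Given: Ttrans = 2 ms, RTT = 100 ms (= 2 * Tprop, Tprop = 50 ms)
Time until first ACK returns = Ttrans + RTT = 2 + 100 = 102 ms
Need W * Ttrans >= Ttrans + RTT  ->  W >= (Ttrans + RTT) / Ttrans
(Ttrans + RTT) / Ttrans = 102 / 2 = 51
W_min = ceil(51) = 51

51


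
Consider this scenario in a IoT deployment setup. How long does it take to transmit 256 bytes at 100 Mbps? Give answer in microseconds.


Given: packet = 256 bytes, bandwidth = 100 Mbps
Packet in bits = 256 * 8 = 2048 bits
Bandwidth = 100 * 10^6 = 100000000 bps
Time = 2048 / 100000000 seconds
Time in us = 2048 * 10^6 / 100000000 = 20.48

20.48


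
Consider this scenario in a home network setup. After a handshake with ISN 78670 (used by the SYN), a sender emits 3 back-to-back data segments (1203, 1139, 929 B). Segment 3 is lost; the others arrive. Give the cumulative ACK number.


SYN uses sequence number 78670; first data byte = ISN + 1 = 78671.
Segment 1: SEQ = 78671, len = 1203 B, covers [78671, 79873]
Segment 2: SEQ = 79874, len = 1139 B, covers [79874, 81012]
Segment 3: SEQ = 81013, len = 929 B, covers [81013, 81941] [LOST]
In-order data received: bytes [78671, 81012] (segments 1..2).
Segment 3 missing -> gap begins at byte 81013.
Cumulative ACK = next expected in-order byte = 78671 + 1203 + 1139 = 81013

81013


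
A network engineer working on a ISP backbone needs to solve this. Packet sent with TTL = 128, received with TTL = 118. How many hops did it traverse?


Given: initial TTL = 128, received TTL = 118
Hops = initial TTL - received TTL
Hops = 128 - 118 = 10

10


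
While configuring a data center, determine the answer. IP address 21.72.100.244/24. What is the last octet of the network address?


Given: IP = 21.72.100.244, prefix = /24
Subnet mask = 255.255.255.0
Last octet of IP: 244
Last octet of mask: 0
Network last octet = 244 AND 0 = 0

0


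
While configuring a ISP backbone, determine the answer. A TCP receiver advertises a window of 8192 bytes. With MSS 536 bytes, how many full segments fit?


Given: RWND = 8192 bytes, MSS = 536 bytes
Full segments = floor(RWND / MSS)
Full segments = floor(8192 / 536)
Full segments = floor(15.2836) = 15

15


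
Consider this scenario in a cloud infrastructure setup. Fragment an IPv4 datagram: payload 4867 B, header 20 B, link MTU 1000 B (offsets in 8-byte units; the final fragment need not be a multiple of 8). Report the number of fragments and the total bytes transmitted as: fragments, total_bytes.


Max data per non-final fragment = floor((MTU - header)/8)*8 = floor((1000 - 20)/8)*8 = floor(980/8)*8 = 976 B
Final fragment needs no 8-byte alignment: it can carry up to MTU - header = 980 B
Non-final fragments needed = ceil((payload - 980) / 976) = ceil(3887/976) = ceil(3.9826) = 4
Number of fragments = 4 + 1 = 5
Fragment sizes (data): 4 * 976 B + 963 B (last, 963 <= 980 OK)
Total bytes sent = payload + n_frags * header = 4867 + 5*20 = 4867 + 100 = 4967 B

5, 4967


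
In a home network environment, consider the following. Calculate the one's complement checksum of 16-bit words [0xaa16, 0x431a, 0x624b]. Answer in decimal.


Given words: [0xaa16, 0x431a, 0x624b]
Step 1: Sum all words
Raw sum = 43542 + 17178 + 25163 = 85883
Step 2: Fold carry: (20347 + 1) = 20348
One's complement = ~20348 & 0xFFFF = 45187

45187


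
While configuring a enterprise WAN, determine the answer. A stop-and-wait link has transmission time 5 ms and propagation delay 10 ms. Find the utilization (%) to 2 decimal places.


Given: Ttrans = 5 ms, Tprop = 10 ms
RTT = 2 * Tprop = 2 * 10 = 20 ms
U = Ttrans / (Ttrans + RTT)
U = 5 / (5 + 20)
U = 5 / 25 = 0.2
U% = 20.00%

20.00


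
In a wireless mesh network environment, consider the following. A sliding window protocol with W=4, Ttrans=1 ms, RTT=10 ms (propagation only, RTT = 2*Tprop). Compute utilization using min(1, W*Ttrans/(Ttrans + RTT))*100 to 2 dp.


Given: W = 4, Ttrans = 1 ms, RTT = 10 ms (= 2 * Tprop, Tprop = 5 ms)
Cycle time = Ttrans + RTT = 1 + 10 = 11 ms (first packet sent until its ACK returns)
W * Ttrans = 4 * 1 = 4 ms of sending per cycle
W * Ttrans / (Ttrans + RTT) = 4 / 11 = 0.363636
U = min(1, 0.363636) = 0.363636
U% = 36.36%

36.36


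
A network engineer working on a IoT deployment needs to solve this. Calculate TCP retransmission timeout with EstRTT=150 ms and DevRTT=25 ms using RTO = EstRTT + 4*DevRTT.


Given: EstRTT = 150 ms, DevRTT = 25 ms
Timeout = EstRTT + 4 * DevRTT
4 * DevRTT = 4 * 25 = 100
Timeout = 150 + 100 = 250 ms

250


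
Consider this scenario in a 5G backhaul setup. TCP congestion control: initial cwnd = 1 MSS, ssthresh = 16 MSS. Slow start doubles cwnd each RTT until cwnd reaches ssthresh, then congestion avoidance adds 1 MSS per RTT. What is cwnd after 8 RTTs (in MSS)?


RTT 0: cwnd = 1 MSS (initial)
RTT 1: cwnd = 2 MSS (slow start, doubled)
RTT 2: cwnd = 4 MSS (slow start, doubled)
RTT 3: cwnd = 8 MSS (slow start, doubled)
RTT 4: cwnd = 16 MSS (slow start, doubled)
RTT 5: cwnd = 17 MSS (congestion avoidance, +1)
RTT 6: cwnd = 18 MSS (congestion avoidance, +1)
RTT 7: cwnd = 19 MSS (congestion avoidance, +1)
RTT 8: cwnd = 20 MSS (congestion avoidance, +1)

20


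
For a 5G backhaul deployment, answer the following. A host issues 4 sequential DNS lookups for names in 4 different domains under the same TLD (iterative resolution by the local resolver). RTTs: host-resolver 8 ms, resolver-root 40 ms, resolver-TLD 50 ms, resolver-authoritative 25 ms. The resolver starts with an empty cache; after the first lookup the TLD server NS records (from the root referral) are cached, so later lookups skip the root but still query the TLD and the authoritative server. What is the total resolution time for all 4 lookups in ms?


Lookup 1 (cold cache): local + root + TLD + auth = 8 + 40 + 50 + 25 = 123 ms
Lookups 2..4 (TLD NS cached -> skip root; new domain -> still ask TLD and auth): local + TLD + auth = 8 + 50 + 25 = 83 ms each
Remaining 3 lookups: 3 * 83 = 249 ms
Total = 123 + 249 = 372 ms

372


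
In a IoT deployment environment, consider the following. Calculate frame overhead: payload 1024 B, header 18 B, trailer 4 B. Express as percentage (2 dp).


Given: payload = 1024 B, header = 18 B, trailer = 4 B
Overhead bytes = header + trailer = 18 + 4 = 22
Total frame = payload + overhead = 1024 + 22 = 1046
Overhead % = 22 / 1046 * 100 = 2.1033% -> 2.10% (2 dp)

2.10


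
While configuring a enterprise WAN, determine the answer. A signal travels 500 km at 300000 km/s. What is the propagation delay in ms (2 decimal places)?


Given: distance = 500 km, speed = 300000 km/s
Delay = distance / speed = 500 / 300000 seconds
Delay in ms = 500 * 1000 / 300000
Delay = 1.6667 ms
Rounded to 2 dp = 1.67 ms

1.67


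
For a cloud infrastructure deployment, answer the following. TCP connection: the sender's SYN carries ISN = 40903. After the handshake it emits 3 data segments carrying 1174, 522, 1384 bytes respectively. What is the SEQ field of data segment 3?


The SYN occupies sequence number ISN = 40903, so the first data byte is ISN + 1 = 40904.
SEQ of data segment i = (ISN + 1) + sum of payload sizes of segments 1..i-1.
Segment 1: SEQ = 40904, payload = 1174 bytes
Segment 2: SEQ = 42078, payload = 522 bytes
Segment 3: SEQ = 42600, payload = 1384 bytes
SEQ of segment 3 = 40904 + 1174 + 522 = 42600

42600


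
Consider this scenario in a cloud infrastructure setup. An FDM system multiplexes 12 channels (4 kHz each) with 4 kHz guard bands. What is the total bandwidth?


Given: 12 channels, 4 kHz each, guard = 4 kHz
Channel bandwidth = 12 * 4 = 48 kHz
Guard bands = 11 gaps * 4 kHz = 44 kHz
Total = 48 + 44 = 92 kHz

92


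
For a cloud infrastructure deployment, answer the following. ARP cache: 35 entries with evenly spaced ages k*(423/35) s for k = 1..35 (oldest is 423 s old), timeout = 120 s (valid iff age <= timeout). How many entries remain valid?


Ages are k * 423/35 s for k = 1..35 (spacing = 12.0857 s).
Entry k is valid iff k * 423/35 <= 120 iff k <= 35 * 120 / 423 = 9.9291
n_valid = floor(9.9291) = 9
(n_stale = 35 - 9 = 26)

9


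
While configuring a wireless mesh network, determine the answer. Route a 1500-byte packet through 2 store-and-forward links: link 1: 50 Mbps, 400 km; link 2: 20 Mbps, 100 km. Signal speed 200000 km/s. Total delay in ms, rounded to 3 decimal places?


Packet = 1500 bytes = 12000 bits. Store-and-forward: sum (t_trans + t_prop) per link.
Link 1: t_trans = 12000/(50*10^6) s = 0.2400 ms; t_prop = 400/200000 s = 2.0000 ms; subtotal = 2.2400 ms
Link 2: t_trans = 12000/(20*10^6) s = 0.6000 ms; t_prop = 100/200000 s = 0.5000 ms; subtotal = 1.1000 ms
End-to-end = 2.2400 + 1.1000 = 3.3400 ms -> 3.340 ms (3 dp)

3.340


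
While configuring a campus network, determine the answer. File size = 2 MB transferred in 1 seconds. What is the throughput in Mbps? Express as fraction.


Given: file = 2 MB, time = 1 s
File in Mb = 2 * 8 = 16 Mb
Throughput = 16 / 1 Mbps
Throughput = 16 Mbps

16


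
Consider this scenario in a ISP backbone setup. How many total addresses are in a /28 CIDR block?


Given: CIDR prefix /28
Host bits = 32 - 28 = 4
Total addresses = 2^4 = 16

16


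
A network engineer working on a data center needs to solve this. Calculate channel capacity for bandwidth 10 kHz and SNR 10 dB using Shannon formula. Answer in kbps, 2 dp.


Given: B = 10 kHz, SNR = 10 dB
SNR linear = 10^(10/10) = 10
1 + SNR = 11
log2(11) = 3.4594316186
C = 10 * 1000 * 3.4594316186 = 34594.3162 bps
C = 34.594316 kbps -> 34.59 kbps (2 dp)

34.59


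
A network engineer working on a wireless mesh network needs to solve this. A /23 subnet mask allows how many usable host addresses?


Given: subnet mask /23
Host bits = 32 - 23 = 9
Total addresses = 2^9 = 512
Usable hosts = 512 - 2 (network + broadcast) = 510

510


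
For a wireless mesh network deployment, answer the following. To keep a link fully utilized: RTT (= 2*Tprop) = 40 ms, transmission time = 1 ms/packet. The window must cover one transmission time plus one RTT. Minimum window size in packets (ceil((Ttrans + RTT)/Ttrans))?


Given: Ttrans = 1 ms, RTT = 40 ms (= 2 * Tprop, Tprop = 20 ms)
Time until first ACK returns = Ttrans + RTT = 1 + 40 = 41 ms
Need W * Ttrans >= Ttrans + RTT  ->  W >= (Ttrans + RTT) / Ttrans
(Ttrans + RTT) / Ttrans = 41 / 1 = 41
W_min = ceil(41) = 41

41


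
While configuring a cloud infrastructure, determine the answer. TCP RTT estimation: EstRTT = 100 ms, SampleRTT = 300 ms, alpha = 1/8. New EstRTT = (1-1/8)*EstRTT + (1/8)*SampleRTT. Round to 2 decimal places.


Given: EstRTT = 100 ms, SampleRTT = 300 ms, alpha = 1/8
New EstRTT = (1 - alpha) * EstRTT + alpha * SampleRTT
(7/8) * 100 = 87.5
(1/8) * 300 = 37.5
New EstRTT = 87.5 + 37.5 = 125 ms -> 125.00 ms (2 dp)

125.00


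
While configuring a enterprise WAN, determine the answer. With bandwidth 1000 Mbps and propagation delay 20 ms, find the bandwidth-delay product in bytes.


Given: bandwidth = 1000 Mbps, delay = 20 ms
BDP in bits = 1000 * 10^6 * 20 / 1000
BDP in bits = 20000000
BDP in bytes = 20000000 / 8 = 2500000

2500000


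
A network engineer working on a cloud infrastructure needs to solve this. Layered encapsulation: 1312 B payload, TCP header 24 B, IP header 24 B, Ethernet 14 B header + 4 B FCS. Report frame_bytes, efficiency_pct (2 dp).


TCP segment = 1312 + 24 = 1336 B
IP packet = 1336 + 24 = 1360 B
Ethernet frame = 1360 + 14 + 4 = 1378 B
Efficiency = app / frame = 1312 / 1378 = 0.952104 = 95.2104% -> 95.21% (2 dp)

1378, 95.21


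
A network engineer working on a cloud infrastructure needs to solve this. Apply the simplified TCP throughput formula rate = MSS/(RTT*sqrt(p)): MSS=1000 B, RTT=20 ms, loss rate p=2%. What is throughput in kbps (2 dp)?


Given: MSS = 1000 bytes, RTT = 20 ms, loss = 2%
RTT in seconds = 20 / 1000 = 0.02
Loss rate = 2% = 0.02
sqrt(loss) = sqrt(0.02) = 0.141421356237
Throughput (bytes/s) = 1000 / (0.02 * 0.141421356237) = 353553.3906
Throughput (kbps) = 353553.3906 * 8 / 1000 = 2828.427125 -> 2828.43 kbps (2 dp)

2828.43


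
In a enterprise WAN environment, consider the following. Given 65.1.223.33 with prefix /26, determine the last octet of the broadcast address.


Given: IP = 65.1.223.33, prefix = /26
Host bits = 32 - 26 = 6
Network last octet = 33 AND mask = 0
Host part size = 2^6 - 1 = 63
Broadcast last octet = 0 OR 63 = 63

63


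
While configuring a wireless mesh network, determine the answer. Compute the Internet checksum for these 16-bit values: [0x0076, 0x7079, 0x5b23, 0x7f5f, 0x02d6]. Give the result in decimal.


Given words: [0x0076, 0x7079, 0x5b23, 0x7f5f, 0x02d6]
Step 1: Sum all words
Raw sum = 118 + 28793 + 23331 + 32607 + 726 = 85575
Step 2: Fold carry: (20039 + 1) = 20040
One's complement = ~20040 & 0xFFFF = 45495

45495


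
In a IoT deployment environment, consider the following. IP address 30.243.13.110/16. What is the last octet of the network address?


Given: IP = 30.243.13.110, prefix = /16
Subnet mask = 255.255.0.0
Last octet of IP: 110
Last octet of mask: 0
Network last octet = 110 AND 0 = 0

0


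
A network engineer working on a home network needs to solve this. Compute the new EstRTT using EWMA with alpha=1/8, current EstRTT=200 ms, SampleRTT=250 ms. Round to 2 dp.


Given: EstRTT = 200 ms, SampleRTT = 250 ms, alpha = 1/8
New EstRTT = (1 - alpha) * EstRTT + alpha * SampleRTT
(7/8) * 200 = 175
(1/8) * 250 = 31.25
New EstRTT = 175 + 31.25 = 206.25 ms -> 206.25 ms (2 dp)

206.25


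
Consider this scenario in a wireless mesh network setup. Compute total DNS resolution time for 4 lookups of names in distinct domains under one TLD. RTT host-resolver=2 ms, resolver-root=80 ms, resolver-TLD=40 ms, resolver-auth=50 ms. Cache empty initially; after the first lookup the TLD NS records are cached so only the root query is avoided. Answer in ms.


Lookup 1 (cold cache): local + root + TLD + auth = 2 + 80 + 40 + 50 = 172 ms
Lookups 2..4 (TLD NS cached -> skip root; new domain -> still ask TLD and auth): local + TLD + auth = 2 + 40 + 50 = 92 ms each
Remaining 3 lookups: 3 * 92 = 276 ms
Total = 172 + 276 = 448 ms

448


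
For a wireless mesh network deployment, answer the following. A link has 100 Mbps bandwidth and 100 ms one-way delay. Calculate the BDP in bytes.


Given: bandwidth = 100 Mbps, delay = 100 ms
BDP in bits = 100 * 10^6 * 100 / 1000
BDP in bits = 10000000
BDP in bytes = 10000000 / 8 = 1250000

1250000


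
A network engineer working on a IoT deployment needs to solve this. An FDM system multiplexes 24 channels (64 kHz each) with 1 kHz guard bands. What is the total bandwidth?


Given: 24 channels, 64 kHz each, guard = 1 kHz
Channel bandwidth = 24 * 64 = 1536 kHz
Guard bands = 23 gaps * 1 kHz = 23 kHz
Total = 1536 + 23 = 1559 kHz

1559


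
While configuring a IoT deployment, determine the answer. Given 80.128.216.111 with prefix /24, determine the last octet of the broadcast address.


Given: IP = 80.128.216.111, prefix = /24
Host bits = 32 - 24 = 8
Network last octet = 111 AND mask = 0
Host part size = 2^8 - 1 = 255
Broadcast last octet = 0 OR 255 = 255

255


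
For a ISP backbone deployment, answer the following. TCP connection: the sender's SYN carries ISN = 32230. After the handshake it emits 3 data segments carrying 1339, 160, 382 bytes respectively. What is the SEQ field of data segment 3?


The SYN occupies sequence number ISN = 32230, so the first data byte is ISN + 1 = 32231.
SEQ of data segment i = (ISN + 1) + sum of payload sizes of segments 1..i-1.
Segment 1: SEQ = 32231, payload = 1339 bytes
Segment 2: SEQ = 33570, payload = 160 bytes
Segment 3: SEQ = 33730, payload = 382 bytes
SEQ of segment 3 = 32231 + 1339 + 160 = 33730

33730


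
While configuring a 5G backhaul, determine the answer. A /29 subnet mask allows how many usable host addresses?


Given: subnet mask /29
Host bits = 32 - 29 = 3
Total addresses = 2^3 = 8
Usable hosts = 8 - 2 (network + broadcast) = 6

6


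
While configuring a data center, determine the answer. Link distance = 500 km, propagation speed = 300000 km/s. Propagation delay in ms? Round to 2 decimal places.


Given: distance = 500 km, speed = 300000 km/s
Delay = distance / speed = 500 / 300000 seconds
Delay in ms = 500 * 1000 / 300000
Delay = 1.6667 ms
Rounded to 2 dp = 1.67 ms

1.67


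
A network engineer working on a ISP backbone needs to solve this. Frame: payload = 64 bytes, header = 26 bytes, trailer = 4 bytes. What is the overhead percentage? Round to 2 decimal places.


Given: payload = 64 B, header = 26 B, trailer = 4 B
Overhead bytes = header + trailer = 26 + 4 = 30
Total frame = payload + overhead = 64 + 30 = 94
Overhead % = 30 / 94 * 100 = 31.9149% -> 31.91% (2 dp)

31.91


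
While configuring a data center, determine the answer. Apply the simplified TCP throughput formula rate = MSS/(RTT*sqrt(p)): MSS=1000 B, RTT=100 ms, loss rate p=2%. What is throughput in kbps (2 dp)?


Given: MSS = 1000 bytes, RTT = 100 ms, loss = 2%
RTT in seconds = 100 / 1000 = 0.1
Loss rate = 2% = 0.02
sqrt(loss) = sqrt(0.02) = 0.141421356237
Throughput (bytes/s) = 1000 / (0.1 * 0.141421356237) = 70710.6781
Throughput (kbps) = 70710.6781 * 8 / 1000 = 565.685425 -> 565.69 kbps (2 dp)

565.69


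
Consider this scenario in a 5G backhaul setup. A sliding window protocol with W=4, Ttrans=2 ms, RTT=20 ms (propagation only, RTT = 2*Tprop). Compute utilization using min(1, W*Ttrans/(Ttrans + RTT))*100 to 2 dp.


Given: W = 4, Ttrans = 2 ms, RTT = 20 ms (= 2 * Tprop, Tprop = 10 ms)
Cycle time = Ttrans + RTT = 2 + 20 = 22 ms (first packet sent until its ACK returns)
W * Ttrans = 4 * 2 = 8 ms of sending per cycle
W * Ttrans / (Ttrans + RTT) = 8 / 22 = 0.363636
U = min(1, 0.363636) = 0.363636
U% = 36.36%

36.36


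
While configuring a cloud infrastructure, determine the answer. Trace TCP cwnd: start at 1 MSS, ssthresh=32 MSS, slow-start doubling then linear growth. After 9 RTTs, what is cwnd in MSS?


RTT 0: cwnd = 1 MSS (initial)
RTT 1: cwnd = 2 MSS (slow start, doubled)
RTT 2: cwnd = 4 MSS (slow start, doubled)
RTT 3: cwnd = 8 MSS (slow start, doubled)
RTT 4: cwnd = 16 MSS (slow start, doubled)
RTT 5: cwnd = 32 MSS (slow start, doubled)
RTT 6: cwnd = 33 MSS (congestion avoidance, +1)
RTT 7: cwnd = 34 MSS (congestion avoidance, +1)
RTT 8: cwnd = 35 MSS (congestion avoidance, +1)
RTT 9: cwnd = 36 MSS (congestion avoidance, +1)

36


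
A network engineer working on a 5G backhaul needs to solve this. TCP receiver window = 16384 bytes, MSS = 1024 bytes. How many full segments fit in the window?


Given: RWND = 16384 bytes, MSS = 1024 bytes
Full segments = floor(RWND / MSS)
Full segments = floor(16384 / 1024)
Full segments = floor(16.0) = 16

16


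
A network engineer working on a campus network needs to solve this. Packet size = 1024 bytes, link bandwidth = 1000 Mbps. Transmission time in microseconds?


Given: packet = 1024 bytes, bandwidth = 1000 Mbps
Packet in bits = 1024 * 8 = 8192 bits
Bandwidth = 1000 * 10^6 = 1000000000 bps
Time = 8192 / 1000000000 seconds
Time in us = 8192 * 10^6 / 1000000000 = 8.192

8.192


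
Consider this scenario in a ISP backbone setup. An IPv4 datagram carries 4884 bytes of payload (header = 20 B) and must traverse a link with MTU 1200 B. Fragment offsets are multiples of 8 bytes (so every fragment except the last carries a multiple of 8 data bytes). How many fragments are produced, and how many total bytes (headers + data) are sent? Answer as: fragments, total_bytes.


Max data per non-final fragment = floor((MTU - header)/8)*8 = floor((1200 - 20)/8)*8 = floor(1180/8)*8 = 1176 B
Final fragment needs no 8-byte alignment: it can carry up to MTU - header = 1180 B
Non-final fragments needed = ceil((payload - 1180) / 1176) = ceil(3704/1176) = ceil(3.1497) = 4
Number of fragments = 4 + 1 = 5
Fragment sizes (data): 4 * 1176 B + 180 B (last, 180 <= 1180 OK)
Total bytes sent = payload + n_frags * header = 4884 + 5*20 = 4884 + 100 = 4984 B

5, 4984


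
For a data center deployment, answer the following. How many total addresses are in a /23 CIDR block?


Given: CIDR prefix /23
Host bits = 32 - 23 = 9
Total addresses = 2^9 = 512

512


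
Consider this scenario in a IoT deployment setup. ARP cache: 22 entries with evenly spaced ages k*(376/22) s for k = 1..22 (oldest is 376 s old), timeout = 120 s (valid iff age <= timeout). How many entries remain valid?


Ages are k * 376/22 s for k = 1..22 (spacing = 17.0909 s).
Entry k is valid iff k * 376/22 <= 120 iff k <= 22 * 120 / 376 = 7.0213
n_valid = floor(7.0213) = 7
(n_stale = 22 - 7 = 15)

7


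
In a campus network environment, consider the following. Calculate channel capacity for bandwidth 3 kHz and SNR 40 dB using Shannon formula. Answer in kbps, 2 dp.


Given: B = 3 kHz, SNR = 40 dB
SNR linear = 10^(40/10) = 10000
1 + SNR = 10001
log2(10001) = 13.2878566418
C = 3 * 1000 * 13.2878566418 = 39863.5699 bps
C = 39.863570 kbps -> 39.86 kbps (2 dp)

39.86


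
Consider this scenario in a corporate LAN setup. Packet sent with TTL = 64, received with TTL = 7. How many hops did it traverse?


Given: initial TTL = 64, received TTL = 7
Hops = initial TTL - received TTL
Hops = 64 - 7 = 57

57


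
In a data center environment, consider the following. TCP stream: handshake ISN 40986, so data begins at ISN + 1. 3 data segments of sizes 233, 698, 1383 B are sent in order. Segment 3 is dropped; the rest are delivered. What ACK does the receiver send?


SYN uses sequence number 40986; first data byte = ISN + 1 = 40987.
Segment 1: SEQ = 40987, len = 233 B, covers [40987, 41219]
Segment 2: SEQ = 41220, len = 698 B, covers [41220, 41917]
Segment 3: SEQ = 41918, len = 1383 B, covers [41918, 43300] [LOST]
In-order data received: bytes [40987, 41917] (segments 1..2).
Segment 3 missing -> gap begins at byte 41918.
Cumulative ACK = next expected in-order byte = 40987 + 233 + 698 = 41918

41918


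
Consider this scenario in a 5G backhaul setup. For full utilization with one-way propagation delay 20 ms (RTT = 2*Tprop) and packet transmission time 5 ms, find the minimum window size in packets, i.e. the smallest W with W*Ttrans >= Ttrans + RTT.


Given: Ttrans = 5 ms, RTT = 40 ms (= 2 * Tprop, Tprop = 20 ms)
Time until first ACK returns = Ttrans + RTT = 5 + 40 = 45 ms
Need W * Ttrans >= Ttrans + RTT  ->  W >= (Ttrans + RTT) / Ttrans
(Ttrans + RTT) / Ttrans = 45 / 5 = 9
W_min = ceil(9) = 9

9


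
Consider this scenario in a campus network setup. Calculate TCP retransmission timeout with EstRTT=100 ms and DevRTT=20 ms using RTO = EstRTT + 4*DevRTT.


Given: EstRTT = 100 ms, DevRTT = 20 ms
Timeout = EstRTT + 4 * DevRTT
4 * DevRTT = 4 * 20 = 80
Timeout = 100 + 80 = 180 ms

180


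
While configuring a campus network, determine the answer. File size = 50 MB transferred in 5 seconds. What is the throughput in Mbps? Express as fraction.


Given: file = 50 MB, time = 5 s
File in Mb = 50 * 8 = 400 Mb
Throughput = 400 / 5 Mbps
Throughput = 80 Mbps

80


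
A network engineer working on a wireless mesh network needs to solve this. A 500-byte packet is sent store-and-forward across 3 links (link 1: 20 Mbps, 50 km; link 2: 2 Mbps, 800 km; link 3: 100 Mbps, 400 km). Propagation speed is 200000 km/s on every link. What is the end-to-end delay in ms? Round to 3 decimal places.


Packet = 500 bytes = 4000 bits. Store-and-forward: sum (t_trans + t_prop) per link.
Link 1: t_trans = 4000/(20*10^6) s = 0.2000 ms; t_prop = 50/200000 s = 0.2500 ms; subtotal = 0.4500 ms
Link 2: t_trans = 4000/(2*10^6) s = 2.0000 ms; t_prop = 800/200000 s = 4.0000 ms; subtotal = 6.0000 ms
Link 3: t_trans = 4000/(100*10^6) s = 0.0400 ms; t_prop = 400/200000 s = 2.0000 ms; subtotal = 2.0400 ms
End-to-end = 0.4500 + 6.0000 + 2.0400 = 8.4900 ms -> 8.490 ms (3 dp)

8.490
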